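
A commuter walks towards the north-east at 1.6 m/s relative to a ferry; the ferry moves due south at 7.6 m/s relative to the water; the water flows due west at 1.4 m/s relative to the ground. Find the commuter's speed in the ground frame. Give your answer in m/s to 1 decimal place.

6.5 m/s

In east/north components (m/s): commuter relative to ferry = (1.131, 1.131); ferry relative to water = (0.000, -7.600); water relative to ground = (-1.400, 0.000).
Sum = (-0.269, -6.469) m/s.
Speed = |(-0.269, -6.469)| = 6.474 m/s.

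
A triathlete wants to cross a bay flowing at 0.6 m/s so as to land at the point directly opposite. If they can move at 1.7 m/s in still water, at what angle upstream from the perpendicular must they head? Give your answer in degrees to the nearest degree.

21°

To cancel the current, the upstream component of the triathlete's velocity must equal the flow: 1.7 sin θ = 0.6.
sin θ = 0.6 / 1.7 = 0.3529.
θ = arcsin(0.3529) = 20.667°.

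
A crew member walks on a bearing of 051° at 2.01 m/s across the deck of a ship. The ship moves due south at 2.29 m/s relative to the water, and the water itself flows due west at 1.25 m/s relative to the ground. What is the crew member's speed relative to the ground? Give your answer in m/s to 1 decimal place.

In east/north components (m/s): crew member relative to ship = (1.562, 1.265); ship relative to water = (0.000, -2.290); water relative to ground = (-1.250, 0.000).
Sum = (0.312, -1.025) m/s.
Speed = |(0.312, -1.025)| = 1.072 m/s.

1.1 m/s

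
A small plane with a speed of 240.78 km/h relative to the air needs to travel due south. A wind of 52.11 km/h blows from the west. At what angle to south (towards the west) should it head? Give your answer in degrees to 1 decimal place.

12.5°

The wind pushes perpendicular to the desired track; the heading must have a component into the wind equal to 52.11 km/h: 240.78 sin θ = 52.11.
sin θ = 0.2164, so θ = 12.499°.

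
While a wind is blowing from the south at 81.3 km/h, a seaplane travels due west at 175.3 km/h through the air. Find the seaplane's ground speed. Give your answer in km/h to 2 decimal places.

193.24 km/h

Taking east as x and north as y: velocity relative to the air = (-175.300, 0.000) km/h; the air relative to ground = (0.000, 81.300) km/h.
Velocity relative to ground = (-175.300, 0.000) + (0.000, 81.300) = (-175.300, 81.300) km/h.
Speed = |(-175.300, 81.300)| = 193.235 km/h.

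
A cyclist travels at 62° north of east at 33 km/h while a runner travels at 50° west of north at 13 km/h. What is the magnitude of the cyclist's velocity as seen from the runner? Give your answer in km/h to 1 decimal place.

Taking east as x and north as y: cyclist velocity = (15.493, 29.137) km/h; runner velocity = (-9.959, 8.356) km/h.
Velocity of cyclist relative to runner = (15.493, 29.137) − (-9.959, 8.356) = (25.451, 20.781) km/h.
Magnitude = |(25.451, 20.781)| = 32.857 km/h.

32.9 km/h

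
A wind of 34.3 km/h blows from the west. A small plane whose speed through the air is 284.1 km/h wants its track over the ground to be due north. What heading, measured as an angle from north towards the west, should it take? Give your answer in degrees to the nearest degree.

The wind pushes perpendicular to the desired track; the heading must have a component into the wind equal to 34.3 km/h: 284.1 sin θ = 34.3.
sin θ = 0.1207, so θ = 6.934°.

7°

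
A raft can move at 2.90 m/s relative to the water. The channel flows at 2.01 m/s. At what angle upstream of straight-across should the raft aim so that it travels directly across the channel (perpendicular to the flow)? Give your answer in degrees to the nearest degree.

44°

To cancel the current, the upstream component of the raft's velocity must equal the flow: 2.90 sin θ = 2.01.
sin θ = 2.01 / 2.90 = 0.6931.
θ = arcsin(0.6931) = 43.876°.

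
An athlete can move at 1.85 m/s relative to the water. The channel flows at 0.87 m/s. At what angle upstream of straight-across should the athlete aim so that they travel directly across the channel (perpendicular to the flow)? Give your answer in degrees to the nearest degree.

28°

To cancel the current, the upstream component of the athlete's velocity must equal the flow: 1.85 sin θ = 0.87.
sin θ = 0.87 / 1.85 = 0.4703.
θ = arcsin(0.4703) = 28.052°.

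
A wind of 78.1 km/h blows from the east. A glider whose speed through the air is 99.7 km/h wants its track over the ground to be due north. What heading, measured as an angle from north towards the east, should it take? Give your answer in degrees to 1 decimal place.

51.6°

The wind pushes perpendicular to the desired track; the heading must have a component into the wind equal to 78.1 km/h: 99.7 sin θ = 78.1.
sin θ = 0.7834, so θ = 51.568°.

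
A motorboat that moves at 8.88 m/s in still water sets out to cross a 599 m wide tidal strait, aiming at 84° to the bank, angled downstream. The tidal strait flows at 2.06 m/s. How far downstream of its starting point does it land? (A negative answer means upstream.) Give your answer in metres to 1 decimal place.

Perpendicular speed = 8.831 m/s; crossing time = 599 / 8.831 = 67.827 s.
Net downstream speed = 2.988 m/s.
Drift = 2.988 × 67.827 = 202.680 m (downstream).

202.7 m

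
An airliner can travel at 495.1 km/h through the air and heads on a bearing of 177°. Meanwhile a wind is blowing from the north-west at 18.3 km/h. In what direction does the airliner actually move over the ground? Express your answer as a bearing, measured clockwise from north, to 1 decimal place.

Taking east as x and north as y: velocity relative to the air = (25.912, -494.421) km/h; the air relative to ground = (12.940, -12.940) km/h.
Velocity relative to ground = (25.912, -494.421) + (12.940, -12.940) = (38.852, -507.362) km/h.
Bearing = atan2(38.85, -507.36) = 175.62° clockwise from north.

175.6°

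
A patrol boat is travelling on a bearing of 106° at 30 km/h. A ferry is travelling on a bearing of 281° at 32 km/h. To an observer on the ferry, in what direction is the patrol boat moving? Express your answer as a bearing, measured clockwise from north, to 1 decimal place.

103.4°

Taking east as x and north as y: patrol boat velocity = (28.838, -8.269) km/h; ferry velocity = (-31.412, 6.106) km/h.
Velocity of patrol boat relative to ferry = (28.838, -8.269) − (-31.412, 6.106) = (60.250, -14.375) km/h.
Bearing = atan2(60.25, -14.38) = 103.42° clockwise from north.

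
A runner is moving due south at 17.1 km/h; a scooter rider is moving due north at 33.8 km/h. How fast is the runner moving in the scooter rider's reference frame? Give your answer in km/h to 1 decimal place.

Taking east as x and north as y: runner velocity = (0.000, -17.100) km/h; scooter rider velocity = (0.000, 33.800) km/h.
Velocity of runner relative to scooter rider = (0.000, -17.100) − (0.000, 33.800) = (0.000, -50.900) km/h.
Magnitude = |(0.000, -50.900)| = 50.900 km/h.

50.9 km/h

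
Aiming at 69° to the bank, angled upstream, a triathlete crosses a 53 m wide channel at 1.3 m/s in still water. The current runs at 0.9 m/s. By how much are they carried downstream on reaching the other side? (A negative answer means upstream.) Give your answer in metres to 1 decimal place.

Perpendicular speed = 1.214 m/s; crossing time = 53 / 1.214 = 43.670 s.
Net downstream speed = 0.434 m/s.
Drift = 0.434 × 43.670 = 18.958 m (downstream).

19.0 m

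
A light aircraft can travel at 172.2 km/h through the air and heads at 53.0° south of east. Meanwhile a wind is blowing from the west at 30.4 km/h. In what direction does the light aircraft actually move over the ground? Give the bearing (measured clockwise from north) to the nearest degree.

136°

Taking east as x and north as y: velocity relative to the air = (103.633, -137.525) km/h; the air relative to ground = (30.400, 0.000) km/h.
Velocity relative to ground = (103.633, -137.525) + (30.400, 0.000) = (134.033, -137.525) km/h.
Bearing = atan2(134.03, -137.53) = 135.74° clockwise from north.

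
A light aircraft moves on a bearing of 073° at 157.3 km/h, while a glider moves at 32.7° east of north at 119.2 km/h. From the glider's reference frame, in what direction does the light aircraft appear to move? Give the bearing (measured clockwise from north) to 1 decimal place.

122.3°

Taking east as x and north as y: light aircraft velocity = (150.427, 45.990) km/h; glider velocity = (64.397, 100.308) km/h.
Velocity of light aircraft relative to glider = (150.427, 45.990) − (64.397, 100.308) = (86.030, -54.318) km/h.
Bearing = atan2(86.03, -54.32) = 122.27° clockwise from north.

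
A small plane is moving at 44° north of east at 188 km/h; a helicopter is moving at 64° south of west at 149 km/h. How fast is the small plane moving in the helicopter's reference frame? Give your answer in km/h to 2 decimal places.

331.95 km/h

Taking east as x and north as y: small plane velocity = (135.236, 130.596) km/h; helicopter velocity = (-65.317, -133.920) km/h.
Velocity of small plane relative to helicopter = (135.236, 130.596) − (-65.317, -133.920) = (200.553, 264.516) km/h.
Magnitude = |(200.553, 264.516)| = 331.949 km/h.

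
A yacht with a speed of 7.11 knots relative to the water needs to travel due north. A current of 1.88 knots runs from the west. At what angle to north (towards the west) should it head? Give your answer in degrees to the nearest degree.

The current pushes perpendicular to the desired track; the heading must have a component into the current equal to 1.88 knots: 7.11 sin θ = 1.88.
sin θ = 0.2644, so θ = 15.332°.

15°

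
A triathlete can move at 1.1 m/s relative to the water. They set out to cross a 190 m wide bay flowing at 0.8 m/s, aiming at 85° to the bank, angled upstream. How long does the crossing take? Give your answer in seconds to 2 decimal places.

The component of the triathlete's velocity perpendicular to the bank is 1.1 × sin 85° = 1.096 m/s.
The current is parallel to the bank, so it does not affect the crossing time.
Time = 190 / 1.096 = 173.387 s.

173.39 s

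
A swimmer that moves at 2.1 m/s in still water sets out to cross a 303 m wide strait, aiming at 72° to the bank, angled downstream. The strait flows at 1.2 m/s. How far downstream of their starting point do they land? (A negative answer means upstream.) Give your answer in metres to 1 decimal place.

Perpendicular speed = 1.997 m/s; crossing time = 303 / 1.997 = 151.711 s.
Net downstream speed = 1.849 m/s.
Drift = 1.849 × 151.711 = 280.504 m (downstream).

280.5 m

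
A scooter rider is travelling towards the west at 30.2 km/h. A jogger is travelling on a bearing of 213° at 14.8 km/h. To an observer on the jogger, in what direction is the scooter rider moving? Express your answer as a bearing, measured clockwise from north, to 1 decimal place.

299.3°

Taking east as x and north as y: scooter rider velocity = (-30.200, 0.000) km/h; jogger velocity = (-8.061, -12.412) km/h.
Velocity of scooter rider relative to jogger = (-30.200, 0.000) − (-8.061, -12.412) = (-22.139, 12.412) km/h.
Bearing = atan2(-22.14, 12.41) = 299.28° clockwise from north.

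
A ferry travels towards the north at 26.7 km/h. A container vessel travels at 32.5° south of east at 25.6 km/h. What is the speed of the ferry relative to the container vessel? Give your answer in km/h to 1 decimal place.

45.9 km/h

Taking east as x and north as y: ferry velocity = (0.000, 26.700) km/h; container vessel velocity = (21.591, -13.755) km/h.
Velocity of ferry relative to container vessel = (0.000, 26.700) − (21.591, -13.755) = (-21.591, 40.455) km/h.
Magnitude = |(-21.591, 40.455)| = 45.856 km/h.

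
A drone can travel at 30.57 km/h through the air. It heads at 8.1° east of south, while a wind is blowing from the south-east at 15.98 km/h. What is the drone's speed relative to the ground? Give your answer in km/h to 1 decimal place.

20.2 km/h

Taking east as x and north as y: velocity relative to the air = (4.307, -30.265) km/h; the air relative to ground = (-11.300, 11.300) km/h.
Velocity relative to ground = (4.307, -30.265) + (-11.300, 11.300) = (-6.992, -18.965) km/h.
Speed = |(-6.992, -18.965)| = 20.213 km/h.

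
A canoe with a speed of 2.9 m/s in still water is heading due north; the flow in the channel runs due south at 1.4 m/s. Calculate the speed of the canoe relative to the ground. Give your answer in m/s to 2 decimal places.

Taking east as x and north as y: velocity relative to the water = (0.000, 2.900) m/s; the water relative to ground = (0.000, -1.400) m/s.
Velocity relative to ground = (0.000, 2.900) + (0.000, -1.400) = (0.000, 1.500) m/s.
Speed = |(0.000, 1.500)| = 1.500 m/s.

1.50 m/s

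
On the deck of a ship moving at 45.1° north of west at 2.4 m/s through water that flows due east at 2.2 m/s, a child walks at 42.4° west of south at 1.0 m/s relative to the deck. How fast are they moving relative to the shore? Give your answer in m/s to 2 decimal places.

In east/north components (m/s): child relative to ship = (-0.674, -0.738); ship relative to water = (-1.694, 1.700); water relative to ground = (2.200, 0.000).
Sum = (-0.168, 0.962) m/s.
Speed = |(-0.168, 0.962)| = 0.976 m/s.

0.98 m/s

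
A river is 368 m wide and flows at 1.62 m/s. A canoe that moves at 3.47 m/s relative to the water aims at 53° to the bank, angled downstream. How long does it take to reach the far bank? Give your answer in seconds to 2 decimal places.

The component of the canoe's velocity perpendicular to the bank is 3.47 × sin 53° = 2.771 m/s.
The current is parallel to the bank, so it does not affect the crossing time.
Time = 368 / 2.771 = 132.791 s.

132.79 s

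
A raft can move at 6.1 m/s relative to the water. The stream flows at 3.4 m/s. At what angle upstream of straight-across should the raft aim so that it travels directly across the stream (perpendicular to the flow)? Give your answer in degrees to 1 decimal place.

33.9°

To cancel the current, the upstream component of the raft's velocity must equal the flow: 6.1 sin θ = 3.4.
sin θ = 3.4 / 6.1 = 0.5574.
θ = arcsin(0.5574) = 33.875°.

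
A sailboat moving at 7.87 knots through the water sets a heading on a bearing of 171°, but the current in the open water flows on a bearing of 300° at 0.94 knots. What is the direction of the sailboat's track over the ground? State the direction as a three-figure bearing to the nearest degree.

Taking east as x and north as y: velocity relative to the water = (1.231, -7.773) knots; the water relative to ground = (-0.814, 0.470) knots.
Velocity relative to ground = (1.231, -7.773) + (-0.814, 0.470) = (0.417, -7.303) knots.
Bearing = atan2(0.42, -7.30) = 176.73° clockwise from north.

177°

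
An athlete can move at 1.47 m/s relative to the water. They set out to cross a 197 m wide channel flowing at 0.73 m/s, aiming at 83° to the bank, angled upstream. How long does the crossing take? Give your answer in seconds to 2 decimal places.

135.02 s

The component of the athlete's velocity perpendicular to the bank is 1.47 × sin 83° = 1.459 m/s.
The flow acts along the bank and has no component across it.
Time = 197 / 1.459 = 135.020 s.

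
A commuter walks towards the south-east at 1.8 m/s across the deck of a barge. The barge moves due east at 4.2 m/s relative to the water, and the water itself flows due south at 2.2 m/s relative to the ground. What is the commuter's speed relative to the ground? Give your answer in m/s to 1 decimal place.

6.5 m/s

In east/north components (m/s): commuter relative to barge = (1.273, -1.273); barge relative to water = (4.200, 0.000); water relative to ground = (0.000, -2.200).
Sum = (5.473, -3.473) m/s.
Speed = |(5.473, -3.473)| = 6.482 m/s.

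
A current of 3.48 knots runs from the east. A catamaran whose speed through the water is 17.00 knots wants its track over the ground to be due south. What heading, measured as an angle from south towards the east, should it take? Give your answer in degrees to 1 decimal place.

11.8°

The current pushes perpendicular to the desired track; the heading must have a component into the current equal to 3.48 knots: 17.00 sin θ = 3.48.
sin θ = 0.2047, so θ = 11.812°.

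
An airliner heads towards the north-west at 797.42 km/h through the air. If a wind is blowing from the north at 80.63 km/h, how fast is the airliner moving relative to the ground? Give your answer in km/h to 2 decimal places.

Taking east as x and north as y: velocity relative to the air = (-563.861, 563.861) km/h; the air relative to ground = (0.000, -80.630) km/h.
Velocity relative to ground = (-563.861, 563.861) + (0.000, -80.630) = (-563.861, 483.231) km/h.
Speed = |(-563.861, 483.231)| = 742.598 km/h.

742.60 km/h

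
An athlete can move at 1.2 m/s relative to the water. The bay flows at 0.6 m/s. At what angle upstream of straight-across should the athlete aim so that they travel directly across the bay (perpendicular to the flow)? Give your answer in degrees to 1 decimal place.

To cancel the current, the upstream component of the athlete's velocity must equal the flow: 1.2 sin θ = 0.6.
sin θ = 0.6 / 1.2 = 0.5000.
θ = arcsin(0.5000) = 30.000°.

30.0°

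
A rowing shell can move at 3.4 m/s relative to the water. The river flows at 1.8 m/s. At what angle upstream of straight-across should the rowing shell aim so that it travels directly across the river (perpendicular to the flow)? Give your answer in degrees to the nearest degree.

To cancel the current, the upstream component of the rowing shell's velocity must equal the flow: 3.4 sin θ = 1.8.
sin θ = 1.8 / 3.4 = 0.5294.
θ = arcsin(0.5294) = 31.966°.

32°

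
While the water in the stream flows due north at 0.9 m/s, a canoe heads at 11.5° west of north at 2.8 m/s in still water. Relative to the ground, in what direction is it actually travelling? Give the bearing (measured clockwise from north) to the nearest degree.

351°

Taking east as x and north as y: velocity relative to the water = (-0.558, 2.744) m/s; the water relative to ground = (0.000, 0.900) m/s.
Velocity relative to ground = (-0.558, 2.744) + (0.000, 0.900) = (-0.558, 3.644) m/s.
Bearing = atan2(-0.56, 3.64) = 351.29° clockwise from north.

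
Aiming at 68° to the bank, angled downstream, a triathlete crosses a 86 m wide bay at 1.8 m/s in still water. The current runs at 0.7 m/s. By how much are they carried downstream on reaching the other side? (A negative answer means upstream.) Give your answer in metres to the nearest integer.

71 m

Perpendicular speed = 1.669 m/s; crossing time = 86 / 1.669 = 51.530 s.
Net downstream speed = 1.374 m/s.
Drift = 1.374 × 51.530 = 70.817 m (downstream).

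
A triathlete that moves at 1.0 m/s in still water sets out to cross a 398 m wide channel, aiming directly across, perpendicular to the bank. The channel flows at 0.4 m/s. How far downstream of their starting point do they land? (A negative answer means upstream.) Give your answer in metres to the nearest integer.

Perpendicular speed = 1.000 m/s; crossing time = 398 / 1.000 = 398.000 s.
Net downstream speed = 0.400 m/s.
Drift = 0.400 × 398.000 = 159.200 m (downstream).

159 m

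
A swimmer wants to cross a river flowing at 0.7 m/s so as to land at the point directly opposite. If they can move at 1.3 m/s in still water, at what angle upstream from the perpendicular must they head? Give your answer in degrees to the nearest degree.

To cancel the current, the upstream component of the swimmer's velocity must equal the flow: 1.3 sin θ = 0.7.
sin θ = 0.7 / 1.3 = 0.5385.
θ = arcsin(0.5385) = 32.579°.

33°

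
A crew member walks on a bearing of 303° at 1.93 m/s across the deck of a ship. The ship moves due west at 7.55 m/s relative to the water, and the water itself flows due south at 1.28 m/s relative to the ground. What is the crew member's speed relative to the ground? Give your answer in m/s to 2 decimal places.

In east/north components (m/s): crew member relative to ship = (-1.619, 1.051); ship relative to water = (-7.550, 0.000); water relative to ground = (0.000, -1.280).
Sum = (-9.169, -0.229) m/s.
Speed = |(-9.169, -0.229)| = 9.171 m/s.

9.17 m/s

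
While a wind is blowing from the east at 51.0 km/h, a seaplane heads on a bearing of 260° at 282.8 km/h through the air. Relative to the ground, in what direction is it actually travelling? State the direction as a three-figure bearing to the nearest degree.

262°

Taking east as x and north as y: velocity relative to the air = (-278.504, -49.108) km/h; the air relative to ground = (-51.000, 0.000) km/h.
Velocity relative to ground = (-278.504, -49.108) + (-51.000, 0.000) = (-329.504, -49.108) km/h.
Bearing = atan2(-329.50, -49.11) = 261.52° clockwise from north.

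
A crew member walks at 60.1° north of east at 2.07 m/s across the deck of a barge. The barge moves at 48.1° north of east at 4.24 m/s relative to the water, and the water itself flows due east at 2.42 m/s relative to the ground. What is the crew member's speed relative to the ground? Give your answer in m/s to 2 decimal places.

8.00 m/s

In east/north components (m/s): crew member relative to barge = (1.032, 1.794); barge relative to water = (2.832, 3.156); water relative to ground = (2.420, 0.000).
Sum = (6.283, 4.950) m/s.
Speed = |(6.283, 4.950)| = 7.999 m/s.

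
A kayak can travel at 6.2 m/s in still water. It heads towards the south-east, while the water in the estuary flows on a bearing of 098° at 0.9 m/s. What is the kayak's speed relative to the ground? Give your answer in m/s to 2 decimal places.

Taking east as x and north as y: velocity relative to the water = (4.384, -4.384) m/s; the water relative to ground = (0.891, -0.125) m/s.
Velocity relative to ground = (4.384, -4.384) + (0.891, -0.125) = (5.275, -4.509) m/s.
Speed = |(5.275, -4.509)| = 6.940 m/s.

6.94 m/s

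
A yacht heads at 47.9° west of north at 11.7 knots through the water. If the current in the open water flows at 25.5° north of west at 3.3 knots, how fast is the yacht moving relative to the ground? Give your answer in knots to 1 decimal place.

14.9 knots

Taking east as x and north as y: velocity relative to the water = (-8.681, 7.844) knots; the water relative to ground = (-2.979, 1.421) knots.
Velocity relative to ground = (-8.681, 7.844) + (-2.979, 1.421) = (-11.660, 9.265) knots.
Speed = |(-11.660, 9.265)| = 14.892 knots.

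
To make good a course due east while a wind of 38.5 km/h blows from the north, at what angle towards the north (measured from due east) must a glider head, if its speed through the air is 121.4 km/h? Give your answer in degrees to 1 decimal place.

The wind pushes perpendicular to the desired track; the heading must have a component into the wind equal to 38.5 km/h: 121.4 sin θ = 38.5.
sin θ = 0.3171, so θ = 18.490°.

18.5°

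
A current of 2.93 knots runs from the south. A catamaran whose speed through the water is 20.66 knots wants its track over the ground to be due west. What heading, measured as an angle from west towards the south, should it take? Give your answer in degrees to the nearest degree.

8°

The current pushes perpendicular to the desired track; the heading must have a component into the current equal to 2.93 knots: 20.66 sin θ = 2.93.
sin θ = 0.1418, so θ = 8.153°.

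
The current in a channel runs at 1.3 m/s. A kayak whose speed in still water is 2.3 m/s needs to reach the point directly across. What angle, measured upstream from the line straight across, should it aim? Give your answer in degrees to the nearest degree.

34°

To cancel the current, the upstream component of the kayak's velocity must equal the flow: 2.3 sin θ = 1.3.
sin θ = 1.3 / 2.3 = 0.5652.
θ = arcsin(0.5652) = 34.417°.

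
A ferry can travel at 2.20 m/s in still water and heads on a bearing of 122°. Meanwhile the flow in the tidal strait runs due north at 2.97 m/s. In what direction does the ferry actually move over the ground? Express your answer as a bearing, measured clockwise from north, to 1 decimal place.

046.0°

Taking east as x and north as y: velocity relative to the water = (1.866, -1.166) m/s; the water relative to ground = (0.000, 2.970) m/s.
Velocity relative to ground = (1.866, -1.166) + (0.000, 2.970) = (1.866, 1.804) m/s.
Bearing = atan2(1.87, 1.80) = 45.96° clockwise from north.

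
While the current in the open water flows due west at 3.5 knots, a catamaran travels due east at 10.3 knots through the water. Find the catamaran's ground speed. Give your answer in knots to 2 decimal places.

6.80 knots

Taking east as x and north as y: velocity relative to the water = (10.300, 0.000) knots; the water relative to ground = (-3.500, 0.000) knots.
Velocity relative to ground = (10.300, 0.000) + (-3.500, 0.000) = (6.800, 0.000) knots.
Speed = |(6.800, 0.000)| = 6.800 knots.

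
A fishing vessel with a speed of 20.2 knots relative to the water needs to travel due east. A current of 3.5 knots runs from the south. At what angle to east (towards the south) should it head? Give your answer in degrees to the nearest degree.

The current pushes perpendicular to the desired track; the heading must have a component into the current equal to 3.5 knots: 20.2 sin θ = 3.5.
sin θ = 0.1733, so θ = 9.978°.

10°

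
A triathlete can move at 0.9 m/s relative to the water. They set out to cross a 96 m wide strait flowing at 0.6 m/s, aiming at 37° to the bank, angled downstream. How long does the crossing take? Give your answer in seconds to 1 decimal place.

The component of the triathlete's velocity perpendicular to the bank is 0.9 × sin 37° = 0.542 m/s.
Only the cross-stream component determines the crossing time; the current contributes nothing perpendicular to the bank.
Time = 96 / 0.542 = 177.242 s.

177.2 s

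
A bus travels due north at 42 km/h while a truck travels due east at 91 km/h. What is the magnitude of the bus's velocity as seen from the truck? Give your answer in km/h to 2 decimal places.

100.22 km/h

Taking east as x and north as y: bus velocity = (0.000, 42.000) km/h; truck velocity = (91.000, 0.000) km/h.
Velocity of bus relative to truck = (0.000, 42.000) − (91.000, 0.000) = (-91.000, 42.000) km/h.
Magnitude = |(-91.000, 42.000)| = 100.225 km/h.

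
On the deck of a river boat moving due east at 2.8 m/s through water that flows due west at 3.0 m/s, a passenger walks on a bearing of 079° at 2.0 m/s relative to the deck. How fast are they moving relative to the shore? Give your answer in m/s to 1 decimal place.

In east/north components (m/s): passenger relative to river boat = (1.963, 0.382); river boat relative to water = (2.800, 0.000); water relative to ground = (-3.000, 0.000).
Sum = (1.763, 0.382) m/s.
Speed = |(1.763, 0.382)| = 1.804 m/s.

1.8 m/s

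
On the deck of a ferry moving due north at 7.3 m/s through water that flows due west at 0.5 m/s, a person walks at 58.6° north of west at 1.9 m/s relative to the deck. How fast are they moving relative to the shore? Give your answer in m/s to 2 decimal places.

9.05 m/s

In east/north components (m/s): person relative to ferry = (-0.990, 1.622); ferry relative to water = (0.000, 7.300); water relative to ground = (-0.500, 0.000).
Sum = (-1.490, 8.922) m/s.
Speed = |(-1.490, 8.922)| = 9.045 m/s.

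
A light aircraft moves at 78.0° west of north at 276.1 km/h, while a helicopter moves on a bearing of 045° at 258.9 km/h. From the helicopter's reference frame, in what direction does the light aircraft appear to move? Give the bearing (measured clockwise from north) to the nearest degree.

Taking east as x and north as y: light aircraft velocity = (-270.067, 57.404) km/h; helicopter velocity = (183.070, 183.070) km/h.
Velocity of light aircraft relative to helicopter = (-270.067, 57.404) − (183.070, 183.070) = (-453.136, -125.666) km/h.
Bearing = atan2(-453.14, -125.67) = 254.50° clockwise from north.

255°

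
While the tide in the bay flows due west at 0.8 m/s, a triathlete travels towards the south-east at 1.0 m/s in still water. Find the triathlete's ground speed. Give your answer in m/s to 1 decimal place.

Taking east as x and north as y: velocity relative to the water = (0.707, -0.707) m/s; the water relative to ground = (-0.800, 0.000) m/s.
Velocity relative to ground = (0.707, -0.707) + (-0.800, 0.000) = (-0.093, -0.707) m/s.
Speed = |(-0.093, -0.707)| = 0.713 m/s.

0.7 m/s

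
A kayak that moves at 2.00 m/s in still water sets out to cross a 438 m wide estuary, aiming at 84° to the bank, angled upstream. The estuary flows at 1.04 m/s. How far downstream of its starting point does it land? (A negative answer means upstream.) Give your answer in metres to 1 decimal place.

183.0 m

Perpendicular speed = 1.989 m/s; crossing time = 438 / 1.989 = 220.206 s.
Net downstream speed = 0.831 m/s.
Drift = 0.831 × 220.206 = 182.979 m (downstream).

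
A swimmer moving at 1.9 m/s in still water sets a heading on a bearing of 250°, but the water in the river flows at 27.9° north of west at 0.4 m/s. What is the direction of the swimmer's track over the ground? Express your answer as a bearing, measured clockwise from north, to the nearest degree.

Taking east as x and north as y: velocity relative to the water = (-1.785, -0.650) m/s; the water relative to ground = (-0.354, 0.187) m/s.
Velocity relative to ground = (-1.785, -0.650) + (-0.354, 0.187) = (-2.139, -0.463) m/s.
Bearing = atan2(-2.14, -0.46) = 257.79° clockwise from north.

258°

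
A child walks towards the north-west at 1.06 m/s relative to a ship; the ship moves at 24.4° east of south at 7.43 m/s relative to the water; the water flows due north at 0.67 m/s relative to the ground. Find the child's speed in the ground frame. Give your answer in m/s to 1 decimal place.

In east/north components (m/s): child relative to ship = (-0.750, 0.750); ship relative to water = (3.069, -6.766); water relative to ground = (0.000, 0.670).
Sum = (2.320, -5.347) m/s.
Speed = |(2.320, -5.347)| = 5.828 m/s.

5.8 m/s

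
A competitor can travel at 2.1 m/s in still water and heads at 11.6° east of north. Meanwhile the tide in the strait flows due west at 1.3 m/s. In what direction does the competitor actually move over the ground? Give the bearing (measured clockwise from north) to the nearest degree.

337°

Taking east as x and north as y: velocity relative to the water = (0.422, 2.057) m/s; the water relative to ground = (-1.300, 0.000) m/s.
Velocity relative to ground = (0.422, 2.057) + (-1.300, 0.000) = (-0.878, 2.057) m/s.
Bearing = atan2(-0.88, 2.06) = 336.89° clockwise from north.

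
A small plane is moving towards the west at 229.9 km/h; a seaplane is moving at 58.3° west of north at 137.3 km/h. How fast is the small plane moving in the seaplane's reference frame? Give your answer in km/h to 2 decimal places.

Taking east as x and north as y: small plane velocity = (-229.900, 0.000) km/h; seaplane velocity = (-116.816, 72.147) km/h.
Velocity of small plane relative to seaplane = (-229.900, 0.000) − (-116.816, 72.147) = (-113.084, -72.147) km/h.
Magnitude = |(-113.084, -72.147)| = 134.138 km/h.

134.14 km/h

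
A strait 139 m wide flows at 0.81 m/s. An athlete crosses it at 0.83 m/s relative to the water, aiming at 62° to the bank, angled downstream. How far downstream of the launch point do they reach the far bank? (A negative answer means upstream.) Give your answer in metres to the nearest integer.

Perpendicular speed = 0.733 m/s; crossing time = 139 / 0.733 = 189.671 s.
Net downstream speed = 1.200 m/s.
Drift = 1.200 × 189.671 = 227.541 m (downstream).

228 m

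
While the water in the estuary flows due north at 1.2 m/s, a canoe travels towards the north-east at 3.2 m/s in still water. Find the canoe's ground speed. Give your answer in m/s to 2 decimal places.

4.14 m/s

Taking east as x and north as y: velocity relative to the water = (2.263, 2.263) m/s; the water relative to ground = (0.000, 1.200) m/s.
Velocity relative to ground = (2.263, 2.263) + (0.000, 1.200) = (2.263, 3.463) m/s.
Speed = |(2.263, 3.463)| = 4.136 m/s.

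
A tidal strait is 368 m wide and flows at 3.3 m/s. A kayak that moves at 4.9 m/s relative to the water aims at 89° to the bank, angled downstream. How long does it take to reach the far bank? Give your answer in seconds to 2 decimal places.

The component of the kayak's velocity perpendicular to the bank is 4.9 × sin 89° = 4.899 m/s.
The flow acts along the bank and has no component across it.
Time = 368 / 4.899 = 75.113 s.

75.11 s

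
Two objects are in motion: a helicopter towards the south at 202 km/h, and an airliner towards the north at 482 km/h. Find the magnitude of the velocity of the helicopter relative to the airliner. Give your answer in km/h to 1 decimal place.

Taking east as x and north as y: helicopter velocity = (0.000, -202.000) km/h; airliner velocity = (0.000, 482.000) km/h.
Velocity of helicopter relative to airliner = (0.000, -202.000) − (0.000, 482.000) = (0.000, -684.000) km/h.
Magnitude = |(0.000, -684.000)| = 684.000 km/h.

684.0 km/h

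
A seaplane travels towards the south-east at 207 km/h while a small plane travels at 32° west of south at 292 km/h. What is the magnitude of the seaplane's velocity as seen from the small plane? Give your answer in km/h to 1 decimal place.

Taking east as x and north as y: seaplane velocity = (146.371, -146.371) km/h; small plane velocity = (-154.736, -247.630) km/h.
Velocity of seaplane relative to small plane = (146.371, -146.371) − (-154.736, -247.630) = (301.108, 101.259) km/h.
Magnitude = |(301.108, 101.259)| = 317.678 km/h.

317.7 km/h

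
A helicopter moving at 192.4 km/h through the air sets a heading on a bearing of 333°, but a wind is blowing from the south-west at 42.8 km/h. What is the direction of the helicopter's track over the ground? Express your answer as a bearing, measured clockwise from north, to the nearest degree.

344°

Taking east as x and north as y: velocity relative to the air = (-87.348, 171.430) km/h; the air relative to ground = (30.264, 30.264) km/h.
Velocity relative to ground = (-87.348, 171.430) + (30.264, 30.264) = (-57.084, 201.694) km/h.
Bearing = atan2(-57.08, 201.69) = 344.20° clockwise from north.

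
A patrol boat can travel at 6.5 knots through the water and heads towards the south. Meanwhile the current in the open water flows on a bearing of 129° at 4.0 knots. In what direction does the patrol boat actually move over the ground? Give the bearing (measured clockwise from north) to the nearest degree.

Taking east as x and north as y: velocity relative to the water = (0.000, -6.500) knots; the water relative to ground = (3.109, -2.517) knots.
Velocity relative to ground = (0.000, -6.500) + (3.109, -2.517) = (3.109, -9.017) knots.
Bearing = atan2(3.11, -9.02) = 160.98° clockwise from north.

161°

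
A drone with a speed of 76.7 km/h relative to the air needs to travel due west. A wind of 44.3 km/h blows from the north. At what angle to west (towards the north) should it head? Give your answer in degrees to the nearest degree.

The wind pushes perpendicular to the desired track; the heading must have a component into the wind equal to 44.3 km/h: 76.7 sin θ = 44.3.
sin θ = 0.5776, so θ = 35.280°.

35°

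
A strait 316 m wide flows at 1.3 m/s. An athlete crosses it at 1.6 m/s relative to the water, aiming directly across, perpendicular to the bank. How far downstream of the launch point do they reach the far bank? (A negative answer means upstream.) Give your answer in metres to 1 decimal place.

Perpendicular speed = 1.600 m/s; crossing time = 316 / 1.600 = 197.500 s.
Net downstream speed = 1.300 m/s.
Drift = 1.300 × 197.500 = 256.750 m (downstream).

256.8 m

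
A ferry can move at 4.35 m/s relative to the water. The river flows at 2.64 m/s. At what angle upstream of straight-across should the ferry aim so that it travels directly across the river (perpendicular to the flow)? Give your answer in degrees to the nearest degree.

37°

To cancel the current, the upstream component of the ferry's velocity must equal the flow: 4.35 sin θ = 2.64.
sin θ = 2.64 / 4.35 = 0.6069.
θ = arcsin(0.6069) = 37.365°.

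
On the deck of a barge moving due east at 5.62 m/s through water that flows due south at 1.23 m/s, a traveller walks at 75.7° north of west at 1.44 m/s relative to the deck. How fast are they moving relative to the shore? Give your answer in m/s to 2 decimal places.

5.27 m/s

In east/north components (m/s): traveller relative to barge = (-0.356, 1.395); barge relative to water = (5.620, 0.000); water relative to ground = (0.000, -1.230).
Sum = (5.264, 0.165) m/s.
Speed = |(5.264, 0.165)| = 5.267 m/s.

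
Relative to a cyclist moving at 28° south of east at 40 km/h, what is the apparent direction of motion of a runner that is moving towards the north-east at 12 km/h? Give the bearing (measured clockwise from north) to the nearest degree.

Taking east as x and north as y: runner velocity = (8.485, 8.485) km/h; cyclist velocity = (35.318, -18.779) km/h.
Velocity of runner relative to cyclist = (8.485, 8.485) − (35.318, -18.779) = (-26.833, 27.264) km/h.
Bearing = atan2(-26.83, 27.26) = 315.46° clockwise from north.

315°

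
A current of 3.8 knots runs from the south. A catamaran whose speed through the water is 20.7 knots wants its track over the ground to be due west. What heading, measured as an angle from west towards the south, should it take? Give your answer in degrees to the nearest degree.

The current pushes perpendicular to the desired track; the heading must have a component into the current equal to 3.8 knots: 20.7 sin θ = 3.8.
sin θ = 0.1836, so θ = 10.578°.

11°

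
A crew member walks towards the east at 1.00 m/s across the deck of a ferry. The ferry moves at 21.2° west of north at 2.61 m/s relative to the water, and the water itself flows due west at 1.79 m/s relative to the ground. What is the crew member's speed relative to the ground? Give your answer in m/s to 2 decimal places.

In east/north components (m/s): crew member relative to ferry = (1.000, 0.000); ferry relative to water = (-0.944, 2.433); water relative to ground = (-1.790, 0.000).
Sum = (-1.734, 2.433) m/s.
Speed = |(-1.734, 2.433)| = 2.988 m/s.

2.99 m/s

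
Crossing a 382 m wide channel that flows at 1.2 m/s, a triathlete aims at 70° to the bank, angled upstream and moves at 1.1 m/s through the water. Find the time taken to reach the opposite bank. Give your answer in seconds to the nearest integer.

The component of the triathlete's velocity perpendicular to the bank is 1.1 × sin 70° = 1.034 m/s.
The flow acts along the bank and has no component across it.
Time = 382 / 1.034 = 369.560 s.

370 s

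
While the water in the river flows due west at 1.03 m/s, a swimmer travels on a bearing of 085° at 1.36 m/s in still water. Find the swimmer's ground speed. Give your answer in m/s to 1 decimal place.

0.3 m/s

Taking east as x and north as y: velocity relative to the water = (1.355, 0.119) m/s; the water relative to ground = (-1.030, 0.000) m/s.
Velocity relative to ground = (1.355, 0.119) + (-1.030, 0.000) = (0.325, 0.119) m/s.
Speed = |(0.325, 0.119)| = 0.346 m/s.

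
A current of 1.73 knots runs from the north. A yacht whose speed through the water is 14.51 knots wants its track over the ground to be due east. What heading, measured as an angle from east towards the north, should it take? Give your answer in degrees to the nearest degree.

7°

The current pushes perpendicular to the desired track; the heading must have a component into the current equal to 1.73 knots: 14.51 sin θ = 1.73.
sin θ = 0.1192, so θ = 6.848°.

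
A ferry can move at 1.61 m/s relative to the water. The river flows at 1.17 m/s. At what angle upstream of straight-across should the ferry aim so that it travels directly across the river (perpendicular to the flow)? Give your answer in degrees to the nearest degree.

47°

To cancel the current, the upstream component of the ferry's velocity must equal the flow: 1.61 sin θ = 1.17.
sin θ = 1.17 / 1.61 = 0.7267.
θ = arcsin(0.7267) = 46.611°.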